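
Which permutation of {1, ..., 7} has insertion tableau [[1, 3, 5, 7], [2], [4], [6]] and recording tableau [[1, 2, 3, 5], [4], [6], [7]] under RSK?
Reverse RSK: for i = n, n-1, ..., 1, locate i in Q, remove the corresponding corner cell from P, and reverse-bump its entry up through P; the value ejected from row 1 is w(i).

So w = 2 4 6 5 7 3 1.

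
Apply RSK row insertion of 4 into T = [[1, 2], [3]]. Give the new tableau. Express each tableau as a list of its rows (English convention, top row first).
4 is larger than every entry of row 1, so it is appended to row 1. The new tableau is [[1, 2, 4], [3]].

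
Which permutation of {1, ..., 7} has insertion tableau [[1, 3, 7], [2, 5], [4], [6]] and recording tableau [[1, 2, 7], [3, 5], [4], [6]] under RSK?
4 6 5 2 3 1 7

Reverse the RSK construction: for i from n down to 1, find the cell of Q containing i, remove the entry at that cell from P, and reverse-bump it up through P; the value ejected from row 1 is w(i).

Step i=7: Q has 7 at row 1, column 3; remove that cell from P, ejecting 7. So w(7) = 7. P is now [[1, 3], [2, 5], [4], [6]].
Step i=6: Q has 6 at row 4, column 1; remove 6 from row 4 of P and reverse-bump: 6 enters row 3 and ejects 4; 4 enters row 2 and ejects 2; 2 enters row 1 and ejects 1. So w(6) = 1. P is now [[2, 3], [4, 5], [6]].
Step i=5: Q has 5 at row 2, column 2; remove 5 from row 2 of P and reverse-bump: 5 enters row 1 and ejects 3. So w(5) = 3. P is now [[2, 5], [4], [6]].
Step i=4: Q has 4 at row 3, column 1; remove 6 from row 3 of P and reverse-bump: 6 enters row 2 and ejects 4; 4 enters row 1 and ejects 2. So w(4) = 2. P is now [[4, 5], [6]].
Step i=3: Q has 3 at row 2, column 1; remove 6 from row 2 of P and reverse-bump: 6 enters row 1 and ejects 5. So w(3) = 5. P is now [[4, 6]].
Step i=2: Q has 2 at row 1, column 2; remove that cell from P, ejecting 6. So w(2) = 6. P is now [[4]].
Step i=1: Q has 1 at row 1, column 1; remove that cell from P, ejecting 4. So w(1) = 4. P is now [].

So w = 4 6 5 2 3 1 7.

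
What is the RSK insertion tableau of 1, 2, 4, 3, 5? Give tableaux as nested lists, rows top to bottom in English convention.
Insert 1: appended to row 1. P = [[1]].
Insert 2: appended to row 1. P = [[1, 2]].
Insert 4: appended to row 1. P = [[1, 2, 4]].
Insert 3: 3 bumps 4 from row 1; 4 starts row 2. P = [[1, 2, 3], [4]].
Insert 5: appended to row 1. P = [[1, 2, 3, 5], [4]].

So P = [[1, 2, 3, 5], [4]].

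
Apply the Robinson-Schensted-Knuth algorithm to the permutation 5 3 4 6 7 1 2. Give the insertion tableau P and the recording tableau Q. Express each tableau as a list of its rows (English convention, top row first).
Insert each entry of the permutation into P by Schensted row insertion, recording in Q the position of each new cell.

After inserting 5: P = [[5]].
After inserting 3: P = [[3], [5]].
After inserting 4: P = [[3, 4], [5]].
After inserting 6: P = [[3, 4, 6], [5]].
After inserting 7: P = [[3, 4, 6, 7], [5]].
After inserting 1: P = [[1, 4, 6, 7], [3], [5]].
After inserting 2: P = [[1, 2, 6, 7], [3, 4], [5]].

So P = [[1, 2, 6, 7], [3, 4], [5]], Q = [[1, 3, 4, 5], [2, 7], [6]].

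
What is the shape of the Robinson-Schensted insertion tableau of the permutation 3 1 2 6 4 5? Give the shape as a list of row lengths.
Row-insert each entry into an empty tableau.

After inserting 3: P = [[3]].
After inserting 1: P = [[1], [3]].
After inserting 2: P = [[1, 2], [3]].
After inserting 6: P = [[1, 2, 6], [3]].
After inserting 4: P = [[1, 2, 4], [3, 6]].
After inserting 5: P = [[1, 2, 4, 5], [3, 6]].

The final insertion tableau P = [[1, 2, 4, 5], [3, 6]] has shape [4, 2].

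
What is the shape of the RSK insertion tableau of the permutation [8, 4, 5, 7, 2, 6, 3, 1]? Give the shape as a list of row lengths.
Row-insert each entry into an empty tableau.

After inserting 8: P = [[8]].
After inserting 4: P = [[4], [8]].
After inserting 5: P = [[4, 5], [8]].
After inserting 7: P = [[4, 5, 7], [8]].
After inserting 2: P = [[2, 5, 7], [4], [8]].
After inserting 6: P = [[2, 5, 6], [4, 7], [8]].
After inserting 3: P = [[2, 3, 6], [4, 5], [7], [8]].
After inserting 1: P = [[1, 3, 6], [2, 5], [4], [7], [8]].

The final insertion tableau P = [[1, 3, 6], [2, 5], [4], [7], [8]] has shape [3, 2, 1, 1, 1].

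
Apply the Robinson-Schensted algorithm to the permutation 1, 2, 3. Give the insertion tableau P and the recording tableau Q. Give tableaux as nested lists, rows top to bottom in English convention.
Insert each entry of the permutation into P by Schensted row insertion, recording in Q the position of each new cell.

Insert 1: appended to row 1. P = [[1]].
Insert 2: appended to row 1. P = [[1, 2]].
Insert 3: appended to row 1. P = [[1, 2, 3]].

So P = [[1, 2, 3]], Q = [[1, 2, 3]].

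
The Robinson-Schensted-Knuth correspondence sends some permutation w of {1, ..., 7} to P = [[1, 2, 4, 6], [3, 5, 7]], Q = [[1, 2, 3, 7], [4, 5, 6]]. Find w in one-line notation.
3 5 7 1 2 4 6

Reverse the RSK construction: for i from n down to 1, find the cell of Q containing i, remove the entry at that cell from P, and reverse-bump it up through P; the value ejected from row 1 is w(i).

Step i=7: Q has 7 at row 1, column 4; remove that cell from P, ejecting 6. So w(7) = 6. P is now [[1, 2, 4], [3, 5, 7]].
Step i=6: Q has 6 at row 2, column 3; remove 7 from row 2 of P and reverse-bump: 7 enters row 1 and ejects 4. So w(6) = 4. P is now [[1, 2, 7], [3, 5]].
Step i=5: Q has 5 at row 2, column 2; remove 5 from row 2 of P and reverse-bump: 5 enters row 1 and ejects 2. So w(5) = 2. P is now [[1, 5, 7], [3]].
Step i=4: Q has 4 at row 2, column 1; remove 3 from row 2 of P and reverse-bump: 3 enters row 1 and ejects 1. So w(4) = 1. P is now [[3, 5, 7]].
Step i=3: Q has 3 at row 1, column 3; remove that cell from P, ejecting 7. So w(3) = 7. P is now [[3, 5]].
Step i=2: Q has 2 at row 1, column 2; remove that cell from P, ejecting 5. So w(2) = 5. P is now [[3]].
Step i=1: Q has 1 at row 1, column 1; remove that cell from P, ejecting 3. So w(1) = 3. P is now [].

So w = 3 5 7 1 2 4 6.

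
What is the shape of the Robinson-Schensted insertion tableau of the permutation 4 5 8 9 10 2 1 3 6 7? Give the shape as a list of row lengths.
Row-insert each entry into an empty tableau.

After inserting 4: P = [[4]].
After inserting 5: P = [[4, 5]].
After inserting 8: P = [[4, 5, 8]].
After inserting 9: P = [[4, 5, 8, 9]].
After inserting 10: P = [[4, 5, 8, 9, 10]].
After inserting 2: P = [[2, 5, 8, 9, 10], [4]].
After inserting 1: P = [[1, 5, 8, 9, 10], [2], [4]].
After inserting 3: P = [[1, 3, 8, 9, 10], [2, 5], [4]].
After inserting 6: P = [[1, 3, 6, 9, 10], [2, 5, 8], [4]].
After inserting 7: P = [[1, 3, 6, 7, 10], [2, 5, 8, 9], [4]].

The final insertion tableau P = [[1, 3, 6, 7, 10], [2, 5, 8, 9], [4]] has shape [5, 4, 1].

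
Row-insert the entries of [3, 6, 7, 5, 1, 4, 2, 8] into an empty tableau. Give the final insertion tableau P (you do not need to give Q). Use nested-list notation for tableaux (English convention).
P = [[1, 2, 7, 8], [3, 4], [5], [6]]

Insert 3: appended to row 1. P = [[3]].
Insert 6: appended to row 1. P = [[3, 6]].
Insert 7: appended to row 1. P = [[3, 6, 7]].
Insert 5: 5 bumps 6 from row 1; 6 starts row 2. P = [[3, 5, 7], [6]].
Insert 1: 1 bumps 3 from row 1; 3 bumps 6 from row 2; 6 starts row 3. P = [[1, 5, 7], [3], [6]].
Insert 4: 4 bumps 5 from row 1; 5 appends to row 2. P = [[1, 4, 7], [3, 5], [6]].
Insert 2: 2 bumps 4 from row 1; 4 bumps 5 from row 2; 5 bumps 6 from row 3; 6 starts row 4. P = [[1, 2, 7], [3, 4], [5], [6]].
Insert 8: appended to row 1. P = [[1, 2, 7, 8], [3, 4], [5], [6]].

So P = [[1, 2, 7, 8], [3, 4], [5], [6]].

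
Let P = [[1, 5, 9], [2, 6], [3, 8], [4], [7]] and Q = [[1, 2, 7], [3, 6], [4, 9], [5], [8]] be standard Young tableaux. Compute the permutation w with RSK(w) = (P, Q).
Reverse the RSK construction: for i from n down to 1, find the cell of Q containing i, remove the entry at that cell from P, and reverse-bump it up through P; the value ejected from row 1 is w(i).

Step i=9: Q has 9 at row 3, column 2; remove 8 from row 3 of P and reverse-bump: 8 enters row 2 and ejects 6; 6 enters row 1 and ejects 5. So w(9) = 5. P is now [[1, 6, 9], [2, 8], [3], [4], [7]].
Step i=8: Q has 8 at row 5, column 1; remove 7 from row 5 of P and reverse-bump: 7 enters row 4 and ejects 4; 4 enters row 3 and ejects 3; 3 enters row 2 and ejects 2; 2 enters row 1 and ejects 1. So w(8) = 1. P is now [[2, 6, 9], [3, 8], [4], [7]].
Step i=7: Q has 7 at row 1, column 3; remove that cell from P, ejecting 9. So w(7) = 9. P is now [[2, 6], [3, 8], [4], [7]].
Step i=6: Q has 6 at row 2, column 2; remove 8 from row 2 of P and reverse-bump: 8 enters row 1 and ejects 6. So w(6) = 6. P is now [[2, 8], [3], [4], [7]].
Step i=5: Q has 5 at row 4, column 1; remove 7 from row 4 of P and reverse-bump: 7 enters row 3 and ejects 4; 4 enters row 2 and ejects 3; 3 enters row 1 and ejects 2. So w(5) = 2. P is now [[3, 8], [4], [7]].
Step i=4: Q has 4 at row 3, column 1; remove 7 from row 3 of P and reverse-bump: 7 enters row 2 and ejects 4; 4 enters row 1 and ejects 3. So w(4) = 3. P is now [[4, 8], [7]].
Step i=3: Q has 3 at row 2, column 1; remove 7 from row 2 of P and reverse-bump: 7 enters row 1 and ejects 4. So w(3) = 4. P is now [[7, 8]].
Step i=2: Q has 2 at row 1, column 2; remove that cell from P, ejecting 8. So w(2) = 8. P is now [[7]].
Step i=1: Q has 1 at row 1, column 1; remove that cell from P, ejecting 7. So w(1) = 7. P is now [].

So w = 7 8 4 3 2 6 9 1 5.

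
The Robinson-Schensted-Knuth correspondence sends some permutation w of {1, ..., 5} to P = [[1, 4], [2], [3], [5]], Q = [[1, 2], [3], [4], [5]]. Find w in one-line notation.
Reverse the RSK construction: for i from n down to 1, find the cell of Q containing i, remove the entry at that cell from P, and reverse-bump it up through P; the value ejected from row 1 is w(i).

Step i=5: Q has 5 at row 4, column 1; remove 5 from row 4 of P and reverse-bump: 5 enters row 3 and ejects 3; 3 enters row 2 and ejects 2; 2 enters row 1 and ejects 1. So w(5) = 1. P is now [[2, 4], [3], [5]].
Step i=4: Q has 4 at row 3, column 1; remove 5 from row 3 of P and reverse-bump: 5 enters row 2 and ejects 3; 3 enters row 1 and ejects 2. So w(4) = 2. P is now [[3, 4], [5]].
Step i=3: Q has 3 at row 2, column 1; remove 5 from row 2 of P and reverse-bump: 5 enters row 1 and ejects 4. So w(3) = 4. P is now [[3, 5]].
Step i=2: Q has 2 at row 1, column 2; remove that cell from P, ejecting 5. So w(2) = 5. P is now [[3]].
Step i=1: Q has 1 at row 1, column 1; remove that cell from P, ejecting 3. So w(1) = 3. P is now [].

So w = 3 5 4 2 1.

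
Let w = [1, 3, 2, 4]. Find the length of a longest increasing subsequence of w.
3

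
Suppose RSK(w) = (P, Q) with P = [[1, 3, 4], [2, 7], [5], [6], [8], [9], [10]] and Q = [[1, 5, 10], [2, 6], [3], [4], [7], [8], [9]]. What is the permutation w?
10 9 6 2 8 7 5 3 1 4

Reverse RSK: for i = n, n-1, ..., 1, locate i in Q, remove the corresponding corner cell from P, and reverse-bump its entry up through P; the value ejected from row 1 is w(i).

So w = 10 9 6 2 8 7 5 3 1 4.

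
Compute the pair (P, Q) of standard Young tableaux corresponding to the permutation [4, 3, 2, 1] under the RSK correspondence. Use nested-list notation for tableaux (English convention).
P = [[1], [2], [3], [4]], Q = [[1], [2], [3], [4]]

Insert each entry of the permutation into P by Schensted row insertion, recording in Q the position of each new cell.

Insert 4: appended to row 1. P = [[4]].
Insert 3: 3 bumps 4 from row 1; 4 starts row 2. P = [[3], [4]].
Insert 2: 2 bumps 3 from row 1; 3 bumps 4 from row 2; 4 starts row 3. P = [[2], [3], [4]].
Insert 1: 1 bumps 2 from row 1; 2 bumps 3 from row 2; 3 bumps 4 from row 3; 4 starts row 4. P = [[1], [2], [3], [4]].

So P = [[1], [2], [3], [4]], Q = [[1], [2], [3], [4]].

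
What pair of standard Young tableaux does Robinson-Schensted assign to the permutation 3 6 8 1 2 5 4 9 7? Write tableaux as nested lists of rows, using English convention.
Insert each entry of the permutation into P by Schensted row insertion, recording in Q the position of each new cell.

Insert 3: appended to row 1. P = [[3]].
Insert 6: appended to row 1. P = [[3, 6]].
Insert 8: appended to row 1. P = [[3, 6, 8]].
Insert 1: 1 bumps 3 from row 1; 3 starts row 2. P = [[1, 6, 8], [3]].
Insert 2: 2 bumps 6 from row 1; 6 appends to row 2. P = [[1, 2, 8], [3, 6]].
Insert 5: 5 bumps 8 from row 1; 8 appends to row 2. P = [[1, 2, 5], [3, 6, 8]].
Insert 4: 4 bumps 5 from row 1; 5 bumps 6 from row 2; 6 starts row 3. P = [[1, 2, 4], [3, 5, 8], [6]].
Insert 9: appended to row 1. P = [[1, 2, 4, 9], [3, 5, 8], [6]].
Insert 7: 7 bumps 9 from row 1; 9 appends to row 2. P = [[1, 2, 4, 7], [3, 5, 8, 9], [6]].

So P = [[1, 2, 4, 7], [3, 5, 8, 9], [6]], Q = [[1, 2, 3, 8], [4, 5, 6, 9], [7]].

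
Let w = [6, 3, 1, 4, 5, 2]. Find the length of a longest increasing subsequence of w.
3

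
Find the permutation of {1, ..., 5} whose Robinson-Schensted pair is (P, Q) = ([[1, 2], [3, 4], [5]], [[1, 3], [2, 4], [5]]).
3 1 5 4 2

Reverse the RSK construction: for i from n down to 1, find the cell of Q containing i, remove the entry at that cell from P, and reverse-bump it up through P; the value ejected from row 1 is w(i).

Step i=5: Q has 5 at row 3, column 1; remove 5 from row 3 of P and reverse-bump: 5 enters row 2 and ejects 4; 4 enters row 1 and ejects 2. So w(5) = 2. P is now [[1, 4], [3, 5]].
Step i=4: Q has 4 at row 2, column 2; remove 5 from row 2 of P and reverse-bump: 5 enters row 1 and ejects 4. So w(4) = 4. P is now [[1, 5], [3]].
Step i=3: Q has 3 at row 1, column 2; remove that cell from P, ejecting 5. So w(3) = 5. P is now [[1], [3]].
Step i=2: Q has 2 at row 2, column 1; remove 3 from row 2 of P and reverse-bump: 3 enters row 1 and ejects 1. So w(2) = 1. P is now [[3]].
Step i=1: Q has 1 at row 1, column 1; remove that cell from P, ejecting 3. So w(1) = 3. P is now [].

So w = 3 1 5 4 2.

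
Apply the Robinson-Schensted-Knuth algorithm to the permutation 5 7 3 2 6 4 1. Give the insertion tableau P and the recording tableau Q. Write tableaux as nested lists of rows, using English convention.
Insert each entry of the permutation into P by Schensted row insertion, recording in Q the position of each new cell.

Insert 5: appended to row 1. P = [[5]].
Insert 7: appended to row 1. P = [[5, 7]].
Insert 3: 3 bumps 5 from row 1; 5 starts row 2. P = [[3, 7], [5]].
Insert 2: 2 bumps 3 from row 1; 3 bumps 5 from row 2; 5 starts row 3. P = [[2, 7], [3], [5]].
Insert 6: 6 bumps 7 from row 1; 7 appends to row 2. P = [[2, 6], [3, 7], [5]].
Insert 4: 4 bumps 6 from row 1; 6 bumps 7 from row 2; 7 appends to row 3. P = [[2, 4], [3, 6], [5, 7]].
Insert 1: 1 bumps 2 from row 1; 2 bumps 3 from row 2; 3 bumps 5 from row 3; 5 starts row 4. P = [[1, 4], [2, 6], [3, 7], [5]].

So P = [[1, 4], [2, 6], [3, 7], [5]], Q = [[1, 2], [3, 5], [4, 6], [7]].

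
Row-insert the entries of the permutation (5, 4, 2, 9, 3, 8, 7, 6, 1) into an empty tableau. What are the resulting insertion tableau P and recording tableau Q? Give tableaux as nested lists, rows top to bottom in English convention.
P = [[1, 3, 6], [2, 7], [4, 8], [5], [9]], Q = [[1, 4, 6], [2, 5], [3, 7], [8], [9]]

Insert each entry of the permutation into P by Schensted row insertion, recording in Q the position of each new cell.

Insert 5: appended to row 1. P = [[5]].
Insert 4: 4 bumps 5 from row 1; 5 starts row 2. P = [[4], [5]].
Insert 2: 2 bumps 4 from row 1; 4 bumps 5 from row 2; 5 starts row 3. P = [[2], [4], [5]].
Insert 9: appended to row 1. P = [[2, 9], [4], [5]].
Insert 3: 3 bumps 9 from row 1; 9 appends to row 2. P = [[2, 3], [4, 9], [5]].
Insert 8: appended to row 1. P = [[2, 3, 8], [4, 9], [5]].
Insert 7: 7 bumps 8 from row 1; 8 bumps 9 from row 2; 9 appends to row 3. P = [[2, 3, 7], [4, 8], [5, 9]].
Insert 6: 6 bumps 7 from row 1; 7 bumps 8 from row 2; 8 bumps 9 from row 3; 9 starts row 4. P = [[2, 3, 6], [4, 7], [5, 8], [9]].
Insert 1: 1 bumps 2 from row 1; 2 bumps 4 from row 2; 4 bumps 5 from row 3; 5 bumps 9 from row 4; 9 starts row 5. P = [[1, 3, 6], [2, 7], [4, 8], [5], [9]].

So P = [[1, 3, 6], [2, 7], [4, 8], [5], [9]], Q = [[1, 4, 6], [2, 5], [3, 7], [8], [9]].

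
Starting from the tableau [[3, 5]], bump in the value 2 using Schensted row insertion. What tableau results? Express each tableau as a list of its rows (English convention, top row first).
In row 1, 2 replaces 3 (the leftmost entry greater than 2); 3 is bumped to row 2. 3 starts a new row 2. The new tableau is [[2, 5], [3]].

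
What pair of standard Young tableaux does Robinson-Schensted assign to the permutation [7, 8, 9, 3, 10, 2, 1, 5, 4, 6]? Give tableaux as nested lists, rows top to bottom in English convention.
P = [[1, 4, 6, 10], [2, 5, 9], [3, 8], [7]], Q = [[1, 2, 3, 5], [4, 8, 10], [6, 9], [7]]

Insert each entry of the permutation into P by Schensted row insertion, recording in Q the position of each new cell.

Insert 7: appended to row 1. P = [[7]].
Insert 8: appended to row 1. P = [[7, 8]].
Insert 9: appended to row 1. P = [[7, 8, 9]].
Insert 3: 3 bumps 7 from row 1; 7 starts row 2. P = [[3, 8, 9], [7]].
Insert 10: appended to row 1. P = [[3, 8, 9, 10], [7]].
Insert 2: 2 bumps 3 from row 1; 3 bumps 7 from row 2; 7 starts row 3. P = [[2, 8, 9, 10], [3], [7]].
Insert 1: 1 bumps 2 from row 1; 2 bumps 3 from row 2; 3 bumps 7 from row 3; 7 starts row 4. P = [[1, 8, 9, 10], [2], [3], [7]].
Insert 5: 5 bumps 8 from row 1; 8 appends to row 2. P = [[1, 5, 9, 10], [2, 8], [3], [7]].
Insert 4: 4 bumps 5 from row 1; 5 bumps 8 from row 2; 8 appends to row 3. P = [[1, 4, 9, 10], [2, 5], [3, 8], [7]].
Insert 6: 6 bumps 9 from row 1; 9 appends to row 2. P = [[1, 4, 6, 10], [2, 5, 9], [3, 8], [7]].

So P = [[1, 4, 6, 10], [2, 5, 9], [3, 8], [7]], Q = [[1, 2, 3, 5], [4, 8, 10], [6, 9], [7]].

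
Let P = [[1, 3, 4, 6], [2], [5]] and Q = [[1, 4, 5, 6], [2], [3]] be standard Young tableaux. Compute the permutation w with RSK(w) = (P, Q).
Reverse the RSK construction: for i from n down to 1, find the cell of Q containing i, remove the entry at that cell from P, and reverse-bump it up through P; the value ejected from row 1 is w(i).

Step i=6: Q has 6 at row 1, column 4; remove that cell from P, ejecting 6. So w(6) = 6. P is now [[1, 3, 4], [2], [5]].
Step i=5: Q has 5 at row 1, column 3; remove that cell from P, ejecting 4. So w(5) = 4. P is now [[1, 3], [2], [5]].
Step i=4: Q has 4 at row 1, column 2; remove that cell from P, ejecting 3. So w(4) = 3. P is now [[1], [2], [5]].
Step i=3: Q has 3 at row 3, column 1; remove 5 from row 3 of P and reverse-bump: 5 enters row 2 and ejects 2; 2 enters row 1 and ejects 1. So w(3) = 1. P is now [[2], [5]].
Step i=2: Q has 2 at row 2, column 1; remove 5 from row 2 of P and reverse-bump: 5 enters row 1 and ejects 2. So w(2) = 2. P is now [[5]].
Step i=1: Q has 1 at row 1, column 1; remove that cell from P, ejecting 5. So w(1) = 5. P is now [].

So w = 5 2 1 3 4 6.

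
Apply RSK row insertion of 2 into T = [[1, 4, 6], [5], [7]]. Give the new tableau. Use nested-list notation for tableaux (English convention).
In row 1, 2 replaces 4 (the leftmost entry greater than 2); 4 is bumped to row 2. In row 2, 4 replaces 5 (the leftmost entry greater than 4); 5 is bumped to row 3. In row 3, 5 replaces 7 (the leftmost entry greater than 5); 7 is bumped to row 4. 7 starts a new row 4. The new tableau is [[1, 2, 6], [4], [5], [7]].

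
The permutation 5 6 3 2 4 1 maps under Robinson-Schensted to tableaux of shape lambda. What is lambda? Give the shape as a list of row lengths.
Row-insert each entry into an empty tableau.

After inserting 5: P = [[5]].
After inserting 6: P = [[5, 6]].
After inserting 3: P = [[3, 6], [5]].
After inserting 2: P = [[2, 6], [3], [5]].
After inserting 4: P = [[2, 4], [3, 6], [5]].
After inserting 1: P = [[1, 4], [2, 6], [3], [5]].

The final insertion tableau P = [[1, 4], [2, 6], [3], [5]] has shape [2, 2, 1, 1].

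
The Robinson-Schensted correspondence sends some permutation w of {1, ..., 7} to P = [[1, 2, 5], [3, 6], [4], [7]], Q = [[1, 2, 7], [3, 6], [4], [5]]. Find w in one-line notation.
Reverse the RSK construction: for i from n down to 1, find the cell of Q containing i, remove the entry at that cell from P, and reverse-bump it up through P; the value ejected from row 1 is w(i).

Step i=7: Q has 7 at row 1, column 3; remove that cell from P, ejecting 5. So w(7) = 5. P is now [[1, 2], [3, 6], [4], [7]].
Step i=6: Q has 6 at row 2, column 2; remove 6 from row 2 of P and reverse-bump: 6 enters row 1 and ejects 2. So w(6) = 2. P is now [[1, 6], [3], [4], [7]].
Step i=5: Q has 5 at row 4, column 1; remove 7 from row 4 of P and reverse-bump: 7 enters row 3 and ejects 4; 4 enters row 2 and ejects 3; 3 enters row 1 and ejects 1. So w(5) = 1. P is now [[3, 6], [4], [7]].
Step i=4: Q has 4 at row 3, column 1; remove 7 from row 3 of P and reverse-bump: 7 enters row 2 and ejects 4; 4 enters row 1 and ejects 3. So w(4) = 3. P is now [[4, 6], [7]].
Step i=3: Q has 3 at row 2, column 1; remove 7 from row 2 of P and reverse-bump: 7 enters row 1 and ejects 6. So w(3) = 6. P is now [[4, 7]].
Step i=2: Q has 2 at row 1, column 2; remove that cell from P, ejecting 7. So w(2) = 7. P is now [[4]].
Step i=1: Q has 1 at row 1, column 1; remove that cell from P, ejecting 4. So w(1) = 4. P is now [].

So w = 4 7 6 3 1 2 5.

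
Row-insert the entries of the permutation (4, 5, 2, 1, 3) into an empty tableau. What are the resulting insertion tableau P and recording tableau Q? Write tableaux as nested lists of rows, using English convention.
P = [[1, 3], [2, 5], [4]], Q = [[1, 2], [3, 5], [4]]

Insert each entry of the permutation into P by Schensted row insertion, recording in Q the position of each new cell.

After inserting 4: P = [[4]].
After inserting 5: P = [[4, 5]].
After inserting 2: P = [[2, 5], [4]].
After inserting 1: P = [[1, 5], [2], [4]].
After inserting 3: P = [[1, 3], [2, 5], [4]].

So P = [[1, 3], [2, 5], [4]], Q = [[1, 2], [3, 5], [4]].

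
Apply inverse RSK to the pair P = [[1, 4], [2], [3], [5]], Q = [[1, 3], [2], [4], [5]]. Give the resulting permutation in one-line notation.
Reverse the RSK construction: for i from n down to 1, find the cell of Q containing i, remove the entry at that cell from P, and reverse-bump it up through P; the value ejected from row 1 is w(i).

Step i=5: Q has 5 at row 4, column 1; remove 5 from row 4 of P and reverse-bump: 5 enters row 3 and ejects 3; 3 enters row 2 and ejects 2; 2 enters row 1 and ejects 1. So w(5) = 1. P is now [[2, 4], [3], [5]].
Step i=4: Q has 4 at row 3, column 1; remove 5 from row 3 of P and reverse-bump: 5 enters row 2 and ejects 3; 3 enters row 1 and ejects 2. So w(4) = 2. P is now [[3, 4], [5]].
Step i=3: Q has 3 at row 1, column 2; remove that cell from P, ejecting 4. So w(3) = 4. P is now [[3], [5]].
Step i=2: Q has 2 at row 2, column 1; remove 5 from row 2 of P and reverse-bump: 5 enters row 1 and ejects 3. So w(2) = 3. P is now [[5]].
Step i=1: Q has 1 at row 1, column 1; remove that cell from P, ejecting 5. So w(1) = 5. P is now [].

So w = 5 3 4 2 1.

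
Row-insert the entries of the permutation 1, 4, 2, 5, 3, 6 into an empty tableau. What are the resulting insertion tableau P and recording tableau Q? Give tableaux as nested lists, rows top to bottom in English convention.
Insert each entry of the permutation into P by Schensted row insertion, recording in Q the position of each new cell.

Insert 1: appended to row 1. P = [[1]].
Insert 4: appended to row 1. P = [[1, 4]].
Insert 2: 2 bumps 4 from row 1; 4 starts row 2. P = [[1, 2], [4]].
Insert 5: appended to row 1. P = [[1, 2, 5], [4]].
Insert 3: 3 bumps 5 from row 1; 5 appends to row 2. P = [[1, 2, 3], [4, 5]].
Insert 6: appended to row 1. P = [[1, 2, 3, 6], [4, 5]].

So P = [[1, 2, 3, 6], [4, 5]], Q = [[1, 2, 4, 6], [3, 5]].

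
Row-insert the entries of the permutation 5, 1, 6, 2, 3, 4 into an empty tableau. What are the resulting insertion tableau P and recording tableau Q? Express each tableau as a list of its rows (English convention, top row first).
Insert each entry of the permutation into P by Schensted row insertion, recording in Q the position of each new cell.

Insert 5: appended to row 1. P = [[5]].
Insert 1: 1 bumps 5 from row 1; 5 starts row 2. P = [[1], [5]].
Insert 6: appended to row 1. P = [[1, 6], [5]].
Insert 2: 2 bumps 6 from row 1; 6 appends to row 2. P = [[1, 2], [5, 6]].
Insert 3: appended to row 1. P = [[1, 2, 3], [5, 6]].
Insert 4: appended to row 1. P = [[1, 2, 3, 4], [5, 6]].

So P = [[1, 2, 3, 4], [5, 6]], Q = [[1, 3, 5, 6], [2, 4]].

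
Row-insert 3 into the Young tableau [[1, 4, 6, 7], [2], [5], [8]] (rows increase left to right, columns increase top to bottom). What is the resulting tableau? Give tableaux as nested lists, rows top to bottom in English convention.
[[1, 3, 6, 7], [2, 4], [5], [8]]

In row 1, 3 replaces 4 (the leftmost entry greater than 3); 4 is bumped to row 2. 4 is appended to row 2. The new tableau is [[1, 3, 6, 7], [2, 4], [5], [8]].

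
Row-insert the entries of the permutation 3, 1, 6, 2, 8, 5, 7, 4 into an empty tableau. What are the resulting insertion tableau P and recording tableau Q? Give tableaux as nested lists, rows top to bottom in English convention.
Insert each entry of the permutation into P by Schensted row insertion, recording in Q the position of each new cell.

Insert 3: appended to row 1. P = [[3]], Q = [[1]].
Insert 1: 1 bumps 3 from row 1; 3 starts row 2. P = [[1], [3]], Q = [[1], [2]].
Insert 6: appended to row 1. P = [[1, 6], [3]], Q = [[1, 3], [2]].
Insert 2: 2 bumps 6 from row 1; 6 appends to row 2. P = [[1, 2], [3, 6]], Q = [[1, 3], [2, 4]].
Insert 8: appended to row 1. P = [[1, 2, 8], [3, 6]], Q = [[1, 3, 5], [2, 4]].
Insert 5: 5 bumps 8 from row 1; 8 appends to row 2. P = [[1, 2, 5], [3, 6, 8]], Q = [[1, 3, 5], [2, 4, 6]].
Insert 7: appended to row 1. P = [[1, 2, 5, 7], [3, 6, 8]], Q = [[1, 3, 5, 7], [2, 4, 6]].
Insert 4: 4 bumps 5 from row 1; 5 bumps 6 from row 2; 6 starts row 3. P = [[1, 2, 4, 7], [3, 5, 8], [6]], Q = [[1, 3, 5, 7], [2, 4, 6], [8]].

So P = [[1, 2, 4, 7], [3, 5, 8], [6]], Q = [[1, 3, 5, 7], [2, 4, 6], [8]].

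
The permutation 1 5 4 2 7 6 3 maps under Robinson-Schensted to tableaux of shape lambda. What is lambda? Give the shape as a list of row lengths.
Row-insert each entry into an empty tableau.

After inserting 1: P = [[1]].
After inserting 5: P = [[1, 5]].
After inserting 4: P = [[1, 4], [5]].
After inserting 2: P = [[1, 2], [4], [5]].
After inserting 7: P = [[1, 2, 7], [4], [5]].
After inserting 6: P = [[1, 2, 6], [4, 7], [5]].
After inserting 3: P = [[1, 2, 3], [4, 6], [5, 7]].

The final insertion tableau P = [[1, 2, 3], [4, 6], [5, 7]] has shape [3, 2, 2].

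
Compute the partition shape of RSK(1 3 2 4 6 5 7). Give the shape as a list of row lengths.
[5, 2]

RSK row insertion gives P = [[1, 2, 4, 5, 7], [3, 6]], which has shape [5, 2].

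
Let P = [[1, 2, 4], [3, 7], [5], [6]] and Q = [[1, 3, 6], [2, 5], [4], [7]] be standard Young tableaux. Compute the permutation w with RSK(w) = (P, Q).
6 5 7 1 3 4 2

Reverse the RSK construction: for i from n down to 1, find the cell of Q containing i, remove the entry at that cell from P, and reverse-bump it up through P; the value ejected from row 1 is w(i).

Step i=7: Q has 7 at row 4, column 1; remove 6 from row 4 of P and reverse-bump: 6 enters row 3 and ejects 5; 5 enters row 2 and ejects 3; 3 enters row 1 and ejects 2. So w(7) = 2. P is now [[1, 3, 4], [5, 7], [6]].
Step i=6: Q has 6 at row 1, column 3; remove that cell from P, ejecting 4. So w(6) = 4. P is now [[1, 3], [5, 7], [6]].
Step i=5: Q has 5 at row 2, column 2; remove 7 from row 2 of P and reverse-bump: 7 enters row 1 and ejects 3. So w(5) = 3. P is now [[1, 7], [5], [6]].
Step i=4: Q has 4 at row 3, column 1; remove 6 from row 3 of P and reverse-bump: 6 enters row 2 and ejects 5; 5 enters row 1 and ejects 1. So w(4) = 1. P is now [[5, 7], [6]].
Step i=3: Q has 3 at row 1, column 2; remove that cell from P, ejecting 7. So w(3) = 7. P is now [[5], [6]].
Step i=2: Q has 2 at row 2, column 1; remove 6 from row 2 of P and reverse-bump: 6 enters row 1 and ejects 5. So w(2) = 5. P is now [[6]].
Step i=1: Q has 1 at row 1, column 1; remove that cell from P, ejecting 6. So w(1) = 6. P is now [].

So w = 6 5 7 1 3 4 2.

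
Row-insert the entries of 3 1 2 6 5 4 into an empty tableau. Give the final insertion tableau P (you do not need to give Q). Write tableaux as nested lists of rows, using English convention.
Insert 3: appended to row 1. P = [[3]].
Insert 1: 1 bumps 3 from row 1; 3 starts row 2. P = [[1], [3]].
Insert 2: appended to row 1. P = [[1, 2], [3]].
Insert 6: appended to row 1. P = [[1, 2, 6], [3]].
Insert 5: 5 bumps 6 from row 1; 6 appends to row 2. P = [[1, 2, 5], [3, 6]].
Insert 4: 4 bumps 5 from row 1; 5 bumps 6 from row 2; 6 starts row 3. P = [[1, 2, 4], [3, 5], [6]].

So P = [[1, 2, 4], [3, 5], [6]].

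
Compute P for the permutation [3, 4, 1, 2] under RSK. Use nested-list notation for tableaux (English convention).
Insert 3: appended to row 1. P = [[3]].
Insert 4: appended to row 1. P = [[3, 4]].
Insert 1: 1 bumps 3 from row 1; 3 starts row 2. P = [[1, 4], [3]].
Insert 2: 2 bumps 4 from row 1; 4 appends to row 2. P = [[1, 2], [3, 4]].

So P = [[1, 2], [3, 4]].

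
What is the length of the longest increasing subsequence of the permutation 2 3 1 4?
3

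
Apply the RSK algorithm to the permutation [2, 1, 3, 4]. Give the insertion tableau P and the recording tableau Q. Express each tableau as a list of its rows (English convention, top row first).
P = [[1, 3, 4], [2]], Q = [[1, 3, 4], [2]]

Insert each entry of the permutation into P by Schensted row insertion, recording in Q the position of each new cell.

Insert 2: appended to row 1. P = [[2]].
Insert 1: 1 bumps 2 from row 1; 2 starts row 2. P = [[1], [2]].
Insert 3: appended to row 1. P = [[1, 3], [2]].
Insert 4: appended to row 1. P = [[1, 3, 4], [2]].

So P = [[1, 3, 4], [2]], Q = [[1, 3, 4], [2]].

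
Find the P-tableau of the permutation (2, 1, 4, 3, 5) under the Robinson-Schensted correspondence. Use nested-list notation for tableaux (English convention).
Insert 2: appended to row 1. P = [[2]].
Insert 1: 1 bumps 2 from row 1; 2 starts row 2. P = [[1], [2]].
Insert 4: appended to row 1. P = [[1, 4], [2]].
Insert 3: 3 bumps 4 from row 1; 4 appends to row 2. P = [[1, 3], [2, 4]].
Insert 5: appended to row 1. P = [[1, 3, 5], [2, 4]].

So P = [[1, 3, 5], [2, 4]].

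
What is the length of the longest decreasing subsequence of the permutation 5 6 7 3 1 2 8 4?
3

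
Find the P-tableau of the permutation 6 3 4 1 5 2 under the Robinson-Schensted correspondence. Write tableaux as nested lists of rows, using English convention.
P = [[1, 2, 5], [3, 4], [6]]

Insert 6: appended to row 1. P = [[6]].
Insert 3: 3 bumps 6 from row 1; 6 starts row 2. P = [[3], [6]].
Insert 4: appended to row 1. P = [[3, 4], [6]].
Insert 1: 1 bumps 3 from row 1; 3 bumps 6 from row 2; 6 starts row 3. P = [[1, 4], [3], [6]].
Insert 5: appended to row 1. P = [[1, 4, 5], [3], [6]].
Insert 2: 2 bumps 4 from row 1; 4 appends to row 2. P = [[1, 2, 5], [3, 4], [6]].

So P = [[1, 2, 5], [3, 4], [6]].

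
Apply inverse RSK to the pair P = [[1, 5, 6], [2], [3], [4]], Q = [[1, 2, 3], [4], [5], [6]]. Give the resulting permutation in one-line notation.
4 5 6 3 2 1

Reverse the RSK construction: for i from n down to 1, find the cell of Q containing i, remove the entry at that cell from P, and reverse-bump it up through P; the value ejected from row 1 is w(i).

Step i=6: Q has 6 at row 4, column 1; remove 4 from row 4 of P and reverse-bump: 4 enters row 3 and ejects 3; 3 enters row 2 and ejects 2; 2 enters row 1 and ejects 1. So w(6) = 1. P is now [[2, 5, 6], [3], [4]].
Step i=5: Q has 5 at row 3, column 1; remove 4 from row 3 of P and reverse-bump: 4 enters row 2 and ejects 3; 3 enters row 1 and ejects 2. So w(5) = 2. P is now [[3, 5, 6], [4]].
Step i=4: Q has 4 at row 2, column 1; remove 4 from row 2 of P and reverse-bump: 4 enters row 1 and ejects 3. So w(4) = 3. P is now [[4, 5, 6]].
Step i=3: Q has 3 at row 1, column 3; remove that cell from P, ejecting 6. So w(3) = 6. P is now [[4, 5]].
Step i=2: Q has 2 at row 1, column 2; remove that cell from P, ejecting 5. So w(2) = 5. P is now [[4]].
Step i=1: Q has 1 at row 1, column 1; remove that cell from P, ejecting 4. So w(1) = 4. P is now [].

So w = 4 5 6 3 2 1.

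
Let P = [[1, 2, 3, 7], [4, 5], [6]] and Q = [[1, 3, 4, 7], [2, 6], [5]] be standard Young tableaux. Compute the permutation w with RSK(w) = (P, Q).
6 1 4 5 2 3 7

Reverse the RSK construction: for i from n down to 1, find the cell of Q containing i, remove the entry at that cell from P, and reverse-bump it up through P; the value ejected from row 1 is w(i).

Step i=7: Q has 7 at row 1, column 4; remove that cell from P, ejecting 7. So w(7) = 7. P is now [[1, 2, 3], [4, 5], [6]].
Step i=6: Q has 6 at row 2, column 2; remove 5 from row 2 of P and reverse-bump: 5 enters row 1 and ejects 3. So w(6) = 3. P is now [[1, 2, 5], [4], [6]].
Step i=5: Q has 5 at row 3, column 1; remove 6 from row 3 of P and reverse-bump: 6 enters row 2 and ejects 4; 4 enters row 1 and ejects 2. So w(5) = 2. P is now [[1, 4, 5], [6]].
Step i=4: Q has 4 at row 1, column 3; remove that cell from P, ejecting 5. So w(4) = 5. P is now [[1, 4], [6]].
Step i=3: Q has 3 at row 1, column 2; remove that cell from P, ejecting 4. So w(3) = 4. P is now [[1], [6]].
Step i=2: Q has 2 at row 2, column 1; remove 6 from row 2 of P and reverse-bump: 6 enters row 1 and ejects 1. So w(2) = 1. P is now [[6]].
Step i=1: Q has 1 at row 1, column 1; remove that cell from P, ejecting 6. So w(1) = 6. P is now [].

So w = 6 1 4 5 2 3 7.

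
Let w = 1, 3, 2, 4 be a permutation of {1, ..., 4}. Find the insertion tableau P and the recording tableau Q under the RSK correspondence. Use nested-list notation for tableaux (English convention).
P = [[1, 2, 4], [3]], Q = [[1, 2, 4], [3]]

Insert each entry of the permutation into P by Schensted row insertion, recording in Q the position of each new cell.

Insert 1: appended to row 1. P = [[1]], Q = [[1]].
Insert 3: appended to row 1. P = [[1, 3]], Q = [[1, 2]].
Insert 2: 2 bumps 3 from row 1; 3 starts row 2. P = [[1, 2], [3]], Q = [[1, 2], [3]].
Insert 4: appended to row 1. P = [[1, 2, 4], [3]], Q = [[1, 2, 4], [3]].

So P = [[1, 2, 4], [3]], Q = [[1, 2, 4], [3]].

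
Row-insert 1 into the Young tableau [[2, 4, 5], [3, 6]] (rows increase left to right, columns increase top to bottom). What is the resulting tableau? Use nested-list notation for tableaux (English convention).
[[1, 4, 5], [2, 6], [3]]

In row 1, 1 replaces 2 (the leftmost entry greater than 1); 2 is bumped to row 2. In row 2, 2 replaces 3 (the leftmost entry greater than 2); 3 is bumped to row 3. 3 starts a new row 3. The new tableau is [[1, 4, 5], [2, 6], [3]].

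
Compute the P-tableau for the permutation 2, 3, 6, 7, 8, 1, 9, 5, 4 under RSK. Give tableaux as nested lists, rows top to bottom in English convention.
P = [[1, 3, 4, 7, 8, 9], [2, 5], [6]]

Insert 2: appended to row 1. P = [[2]].
Insert 3: appended to row 1. P = [[2, 3]].
Insert 6: appended to row 1. P = [[2, 3, 6]].
Insert 7: appended to row 1. P = [[2, 3, 6, 7]].
Insert 8: appended to row 1. P = [[2, 3, 6, 7, 8]].
Insert 1: 1 bumps 2 from row 1; 2 starts row 2. P = [[1, 3, 6, 7, 8], [2]].
Insert 9: appended to row 1. P = [[1, 3, 6, 7, 8, 9], [2]].
Insert 5: 5 bumps 6 from row 1; 6 appends to row 2. P = [[1, 3, 5, 7, 8, 9], [2, 6]].
Insert 4: 4 bumps 5 from row 1; 5 bumps 6 from row 2; 6 starts row 3. P = [[1, 3, 4, 7, 8, 9], [2, 5], [6]].

So P = [[1, 3, 4, 7, 8, 9], [2, 5], [6]].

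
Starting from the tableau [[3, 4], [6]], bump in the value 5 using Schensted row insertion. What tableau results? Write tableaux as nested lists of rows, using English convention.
[[3, 4, 5], [6]]

5 is larger than every entry of row 1, so it is appended to row 1. The new tableau is [[3, 4, 5], [6]].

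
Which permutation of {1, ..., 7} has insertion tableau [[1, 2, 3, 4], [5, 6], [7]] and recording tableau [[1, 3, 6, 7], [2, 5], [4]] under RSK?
7 5 6 1 2 3 4

Reverse the RSK construction: for i from n down to 1, find the cell of Q containing i, remove the entry at that cell from P, and reverse-bump it up through P; the value ejected from row 1 is w(i).

Step i=7: Q has 7 at row 1, column 4; remove that cell from P, ejecting 4. So w(7) = 4. P is now [[1, 2, 3], [5, 6], [7]].
Step i=6: Q has 6 at row 1, column 3; remove that cell from P, ejecting 3. So w(6) = 3. P is now [[1, 2], [5, 6], [7]].
Step i=5: Q has 5 at row 2, column 2; remove 6 from row 2 of P and reverse-bump: 6 enters row 1 and ejects 2. So w(5) = 2. P is now [[1, 6], [5], [7]].
Step i=4: Q has 4 at row 3, column 1; remove 7 from row 3 of P and reverse-bump: 7 enters row 2 and ejects 5; 5 enters row 1 and ejects 1. So w(4) = 1. P is now [[5, 6], [7]].
Step i=3: Q has 3 at row 1, column 2; remove that cell from P, ejecting 6. So w(3) = 6. P is now [[5], [7]].
Step i=2: Q has 2 at row 2, column 1; remove 7 from row 2 of P and reverse-bump: 7 enters row 1 and ejects 5. So w(2) = 5. P is now [[7]].
Step i=1: Q has 1 at row 1, column 1; remove that cell from P, ejecting 7. So w(1) = 7. P is now [].

So w = 7 5 6 1 2 3 4.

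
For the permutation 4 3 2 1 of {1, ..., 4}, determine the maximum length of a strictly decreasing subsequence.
4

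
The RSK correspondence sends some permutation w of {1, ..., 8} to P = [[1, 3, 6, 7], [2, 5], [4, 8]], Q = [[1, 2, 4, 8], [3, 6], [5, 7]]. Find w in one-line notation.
Reverse RSK: for i = n, n-1, ..., 1, locate i in Q, remove the corresponding corner cell from P, and reverse-bump its entry up through P; the value ejected from row 1 is w(i).

So w = 4 5 2 8 1 6 3 7.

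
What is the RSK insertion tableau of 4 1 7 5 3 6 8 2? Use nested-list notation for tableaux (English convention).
P = [[1, 2, 6, 8], [3, 5], [4], [7]]

Insert 4: appended to row 1. P = [[4]].
Insert 1: 1 bumps 4 from row 1; 4 starts row 2. P = [[1], [4]].
Insert 7: appended to row 1. P = [[1, 7], [4]].
Insert 5: 5 bumps 7 from row 1; 7 appends to row 2. P = [[1, 5], [4, 7]].
Insert 3: 3 bumps 5 from row 1; 5 bumps 7 from row 2; 7 starts row 3. P = [[1, 3], [4, 5], [7]].
Insert 6: appended to row 1. P = [[1, 3, 6], [4, 5], [7]].
Insert 8: appended to row 1. P = [[1, 3, 6, 8], [4, 5], [7]].
Insert 2: 2 bumps 3 from row 1; 3 bumps 4 from row 2; 4 bumps 7 from row 3; 7 starts row 4. P = [[1, 2, 6, 8], [3, 5], [4], [7]].

So P = [[1, 2, 6, 8], [3, 5], [4], [7]].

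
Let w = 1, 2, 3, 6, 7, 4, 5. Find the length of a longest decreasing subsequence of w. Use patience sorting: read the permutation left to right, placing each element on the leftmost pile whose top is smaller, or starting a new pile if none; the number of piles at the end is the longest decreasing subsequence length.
2

1: new pile. tops = [1]
2: onto pile 1 (replacing 1). tops = [2]
3: onto pile 1 (replacing 2). tops = [3]
6: onto pile 1 (replacing 3). tops = [6]
7: onto pile 1 (replacing 6). tops = [7]
4: new pile. tops = [7, 4]
5: onto pile 2 (replacing 4). tops = [7, 5]

2 piles, so the longest decreasing subsequence has length 2.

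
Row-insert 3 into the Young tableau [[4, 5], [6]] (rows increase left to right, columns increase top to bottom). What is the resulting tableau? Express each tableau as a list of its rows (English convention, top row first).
[[3, 5], [4], [6]]

In row 1, 3 replaces 4 (the leftmost entry greater than 3); 4 is bumped to row 2. In row 2, 4 replaces 6 (the leftmost entry greater than 4); 6 is bumped to row 3. 6 starts a new row 3. The new tableau is [[3, 5], [4], [6]].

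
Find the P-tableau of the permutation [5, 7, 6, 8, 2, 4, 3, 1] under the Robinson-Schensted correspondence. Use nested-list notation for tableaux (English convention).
Insert 5: appended to row 1. P = [[5]].
Insert 7: appended to row 1. P = [[5, 7]].
Insert 6: 6 bumps 7 from row 1; 7 starts row 2. P = [[5, 6], [7]].
Insert 8: appended to row 1. P = [[5, 6, 8], [7]].
Insert 2: 2 bumps 5 from row 1; 5 bumps 7 from row 2; 7 starts row 3. P = [[2, 6, 8], [5], [7]].
Insert 4: 4 bumps 6 from row 1; 6 appends to row 2. P = [[2, 4, 8], [5, 6], [7]].
Insert 3: 3 bumps 4 from row 1; 4 bumps 5 from row 2; 5 bumps 7 from row 3; 7 starts row 4. P = [[2, 3, 8], [4, 6], [5], [7]].
Insert 1: 1 bumps 2 from row 1; 2 bumps 4 from row 2; 4 bumps 5 from row 3; 5 bumps 7 from row 4; 7 starts row 5. P = [[1, 3, 8], [2, 6], [4], [5], [7]].

So P = [[1, 3, 8], [2, 6], [4], [5], [7]].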